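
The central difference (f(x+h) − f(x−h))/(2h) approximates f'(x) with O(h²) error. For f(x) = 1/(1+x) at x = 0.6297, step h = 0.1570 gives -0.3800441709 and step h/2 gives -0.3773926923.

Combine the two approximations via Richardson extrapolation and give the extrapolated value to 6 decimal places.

Method order is 2; weight 2^2 = 4.
Numerator 4 × A(h/2) − A(h) = 4 × (-0.3773926923) − (-0.3800441709) = -1.1295265983
(-1.1295265983) ÷ 3 = -0.3765088661
Gap between inputs: 2.651e-03; correction applied: +0.0008838262.

-0.376509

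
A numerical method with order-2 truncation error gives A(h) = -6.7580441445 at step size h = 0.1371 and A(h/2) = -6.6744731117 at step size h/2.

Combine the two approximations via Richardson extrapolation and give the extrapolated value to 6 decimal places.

-6.646616

Method order is 2; weight 2^2 = 4.
Numerator 4 × A(h/2) − A(h) = 4 × (-6.6744731117) − (-6.7580441445) = -19.9398483023
Divide by 2^2 − 1 = 3.
Result: -6.6466161008
Correction |R − A(h/2)| = 2.786e-02; gap |A(h/2) − A(h)| = 8.357e-02.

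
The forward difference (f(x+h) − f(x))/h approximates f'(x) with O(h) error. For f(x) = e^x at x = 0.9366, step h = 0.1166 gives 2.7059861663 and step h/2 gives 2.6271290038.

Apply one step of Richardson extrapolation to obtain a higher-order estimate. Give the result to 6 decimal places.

2.548272

Leading term ∝ h^1; use weight 2 = 2^1.
2*2.6271290038 − 2.7059861663 = 2.5482718413
Divide by 2^1 − 1 = 1.
Result: 2.5482718413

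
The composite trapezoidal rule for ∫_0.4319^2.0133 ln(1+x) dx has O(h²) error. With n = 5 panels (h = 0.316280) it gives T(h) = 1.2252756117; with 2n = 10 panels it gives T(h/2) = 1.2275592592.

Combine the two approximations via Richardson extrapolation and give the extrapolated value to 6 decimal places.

r = 2: numerator weight 4, denominator 3.
Numerator 4 × A(h/2) − A(h) = 4 × 1.2275592592 − 1.2252756117 = 3.6849614251
Denominator 4 − 1 = 3.
Result: 1.2283204750
Shift from A(h/2): +0.0007612158.

1.228320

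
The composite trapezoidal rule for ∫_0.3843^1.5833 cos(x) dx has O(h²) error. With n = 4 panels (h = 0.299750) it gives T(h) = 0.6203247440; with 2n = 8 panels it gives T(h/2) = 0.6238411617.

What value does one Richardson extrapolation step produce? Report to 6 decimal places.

The method has order 2: 2^2 = 4.
Top: 4(0.6238411617) − (0.6203247440) = 1.8750399028
Divide by 2^2 − 1 = 3.
(4*0.6238411617 − 0.6203247440)/(4 − 1) = 0.6250133009
Correction |R − A(h/2)| = 1.172e-03; gap |A(h/2) − A(h)| = 3.516e-03.

0.625013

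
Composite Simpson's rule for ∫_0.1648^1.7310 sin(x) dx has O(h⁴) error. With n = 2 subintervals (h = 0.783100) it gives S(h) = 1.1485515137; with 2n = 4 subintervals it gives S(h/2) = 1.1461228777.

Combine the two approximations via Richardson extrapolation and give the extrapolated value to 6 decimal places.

1.145961

The method has order 4: 2^4 = 16.
16 × 1.1461228777 = 18.3379660432; subtract 1.1485515137 → 17.1894145295
Extrapolated: 17.1894145295 / 15 = 1.1459609686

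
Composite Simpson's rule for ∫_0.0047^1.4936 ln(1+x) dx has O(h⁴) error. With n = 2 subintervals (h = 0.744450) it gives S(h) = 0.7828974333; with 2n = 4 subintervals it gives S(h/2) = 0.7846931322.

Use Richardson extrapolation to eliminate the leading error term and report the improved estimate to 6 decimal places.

0.784813

Method order is 4; weight 2^4 = 16.
16×0.7846931322 = 12.5550901152; subtract 0.7828974333 → 11.7721926819
Divide by 2^4 − 1 = 15.
11.7721926819 ÷ 15 = 0.7848128455
Gap between inputs: 1.796e-03; correction applied: +0.0001197133.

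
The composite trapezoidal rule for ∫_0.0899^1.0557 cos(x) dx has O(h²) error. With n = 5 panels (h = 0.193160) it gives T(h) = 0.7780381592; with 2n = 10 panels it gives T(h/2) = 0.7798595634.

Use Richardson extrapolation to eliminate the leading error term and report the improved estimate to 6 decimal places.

r = 2: numerator weight 4, denominator 3.
Top: 4(0.7798595634) − (0.7780381592) = 2.3414000944
(4·0.7798595634 − 0.7780381592)/(4 − 1) = 0.7804666981
Gap between inputs: 1.821e-03; correction applied: +0.0006071347.

0.780467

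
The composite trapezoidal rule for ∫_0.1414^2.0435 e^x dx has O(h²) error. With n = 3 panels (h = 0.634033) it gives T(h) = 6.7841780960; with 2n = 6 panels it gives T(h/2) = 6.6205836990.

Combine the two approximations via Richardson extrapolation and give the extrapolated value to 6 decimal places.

6.566052

Leading term ∝ h^2; use weight 4 = 2^2.
4 × 6.6205836990 − 6.7841780960 = 19.6981567000
Extrapolated: 19.6981567000 / 3 = 6.5660522333
Gap between inputs: 1.636e-01; correction applied: −0.0545314657.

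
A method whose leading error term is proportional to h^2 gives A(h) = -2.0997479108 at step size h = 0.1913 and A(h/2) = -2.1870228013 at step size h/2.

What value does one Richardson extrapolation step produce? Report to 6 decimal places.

-2.216114

With r = 2 the leading error scales as h^2, so the weight is 2^2 = 4.
Numerator 4*A(h/2) − A(h) = 4*(-2.1870228013) − (-2.0997479108) = -6.6483432944
Extrapolated: (-6.6483432944) / 3 = -2.2161144315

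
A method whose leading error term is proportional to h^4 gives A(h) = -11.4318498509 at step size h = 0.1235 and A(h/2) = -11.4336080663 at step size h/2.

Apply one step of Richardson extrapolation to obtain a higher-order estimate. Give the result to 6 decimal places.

-11.433725

Error is O(h^4); halving h shrinks it by 2^4 = 16.
16·(-11.4336080663) = -182.9377290608; subtract (-11.4318498509) → -171.5058792099
Denominator 16 − 1 = 15.
(16·(-11.4336080663) − (-11.4318498509))/(16 − 1) = -11.4337252807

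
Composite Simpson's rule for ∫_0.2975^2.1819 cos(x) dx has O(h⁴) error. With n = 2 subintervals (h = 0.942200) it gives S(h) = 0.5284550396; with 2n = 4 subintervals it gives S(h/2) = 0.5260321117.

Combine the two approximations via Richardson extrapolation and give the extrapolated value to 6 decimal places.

Method order is 4; weight 2^4 = 16.
Top: 16(0.5260321117) − (0.5284550396) = 7.8880587476
Divide by 2^4 − 1 = 15.
Result: 0.5258705832

0.525871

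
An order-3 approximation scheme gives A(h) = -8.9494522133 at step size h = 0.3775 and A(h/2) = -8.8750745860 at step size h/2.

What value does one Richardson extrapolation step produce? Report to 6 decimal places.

Method order is 3; weight 2^3 = 8.
8×(-8.8750745860) = -71.0005966880; (-71.0005966880) − (-8.9494522133) = -62.0511444747
Extrapolated: (-62.0511444747) / 7 = -8.8644492107
Shift from A(h/2): +0.0106253753.

-8.864449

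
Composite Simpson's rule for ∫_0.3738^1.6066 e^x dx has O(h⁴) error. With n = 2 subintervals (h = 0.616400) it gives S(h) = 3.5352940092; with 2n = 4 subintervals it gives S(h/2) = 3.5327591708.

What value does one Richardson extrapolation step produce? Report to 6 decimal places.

3.532590

r = 4, so 2^r = 16.
2^4*A(h/2) = 56.5241467328; minus A(h) gives 52.9888527236.
Denominator 16 − 1 = 15.
So the Richardson estimate is 3.5325901816.
Gap between inputs: 2.535e-03; correction applied: −0.0001689892.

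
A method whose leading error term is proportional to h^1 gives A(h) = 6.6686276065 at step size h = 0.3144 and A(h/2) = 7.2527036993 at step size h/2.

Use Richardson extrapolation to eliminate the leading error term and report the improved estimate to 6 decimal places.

r = 1, so 2^r = 2.
Top: 2(7.2527036993) − (6.6686276065) = 7.8367797921
Denominator 2 − 1 = 1.
Result: 7.8367797921

7.836780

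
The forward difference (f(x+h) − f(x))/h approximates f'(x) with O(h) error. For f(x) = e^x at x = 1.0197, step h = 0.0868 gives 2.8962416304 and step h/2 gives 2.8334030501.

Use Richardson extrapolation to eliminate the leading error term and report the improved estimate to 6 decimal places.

r = 1, so 2^r = 2.
Numerator 2·A(h/2) − A(h) = 2·2.8334030501 − 2.8962416304 = 2.7705644698
(2·2.8334030501 − 2.8962416304)/(2 − 1) = 2.7705644698

2.770564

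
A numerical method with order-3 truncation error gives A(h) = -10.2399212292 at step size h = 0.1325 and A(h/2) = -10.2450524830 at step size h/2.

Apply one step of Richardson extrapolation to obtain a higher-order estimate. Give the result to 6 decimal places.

Error is O(h^3); halving h shrinks it by 2^3 = 8.
8×(-10.2450524830) = -81.9604198640; subtract (-10.2399212292) → -71.7204986348
Denominator 8 − 1 = 7.
Extrapolated: (-71.7204986348) / 7 = -10.2457855193
Gap between inputs: 5.131e-03; correction applied: −0.0007330363.

-10.245786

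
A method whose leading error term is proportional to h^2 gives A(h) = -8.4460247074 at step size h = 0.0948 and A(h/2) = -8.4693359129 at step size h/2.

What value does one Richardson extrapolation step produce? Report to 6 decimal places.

r = 2, so 2^r = 4.
Top: 4(-8.4693359129) − (-8.4460247074) = -25.4313189442
(4*(-8.4693359129) − (-8.4460247074))/(4 − 1) = -8.4771063147

-8.477106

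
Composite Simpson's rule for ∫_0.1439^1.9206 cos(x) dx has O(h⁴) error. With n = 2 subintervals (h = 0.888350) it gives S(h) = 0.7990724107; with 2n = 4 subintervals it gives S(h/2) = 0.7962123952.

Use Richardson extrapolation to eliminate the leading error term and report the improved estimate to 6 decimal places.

r = 4: numerator weight 16, denominator 15.
Top: 16(0.7962123952) − (0.7990724107) = 11.9403259125
R = 11.9403259125/15 = 0.7960217275

0.796022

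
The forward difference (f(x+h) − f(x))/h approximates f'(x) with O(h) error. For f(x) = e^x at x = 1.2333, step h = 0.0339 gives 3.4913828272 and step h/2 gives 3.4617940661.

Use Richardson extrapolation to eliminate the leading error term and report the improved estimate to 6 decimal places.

3.432205

The method has order 1: 2^1 = 2.
2^1·A(h/2) = 6.9235881322; minus A(h) gives 3.4322053050.
Divide by 2^1 − 1 = 1.
R = 3.4322053050/1 = 3.4322053050
Gap between inputs: 2.959e-02; correction applied: −0.0295887611.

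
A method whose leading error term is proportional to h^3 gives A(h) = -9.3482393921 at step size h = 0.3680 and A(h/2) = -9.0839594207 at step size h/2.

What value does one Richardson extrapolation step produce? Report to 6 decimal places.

With r = 3 the leading error scales as h^3, so the weight is 2^3 = 8.
8 × (-9.0839594207) = -72.6716753656; subtract (-9.3482393921) → -63.3234359735
Denominator 8 − 1 = 7.
So the Richardson estimate is -9.0462051391.

-9.046205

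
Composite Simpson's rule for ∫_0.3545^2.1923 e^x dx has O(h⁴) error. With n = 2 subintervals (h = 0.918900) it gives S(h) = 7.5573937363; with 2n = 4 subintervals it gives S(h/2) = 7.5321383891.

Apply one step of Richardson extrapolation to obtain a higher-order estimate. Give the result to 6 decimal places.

Method order is 4; weight 2^4 = 16.
Difference of the inputs: 7.5321383891 − 7.5573937363 = -0.0252553472
Correction (A(h/2) − A(h))/(16 − 1) = (-0.0252553472)/15 = -0.0016836898
R = A(h/2) + (A(h/2) − A(h))/15 = 7.5321383891 − 0.0016836898 = 7.5304546993
Shift from A(h/2): −0.0016836898.

7.530455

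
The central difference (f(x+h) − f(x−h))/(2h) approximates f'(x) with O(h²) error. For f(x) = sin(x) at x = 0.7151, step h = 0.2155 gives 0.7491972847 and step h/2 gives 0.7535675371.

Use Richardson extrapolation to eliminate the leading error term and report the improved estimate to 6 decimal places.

The method has order 2: 2^2 = 4.
4 × 0.7535675371 − 0.7491972847 = 2.2650728637
Denominator 4 − 1 = 3.
Extrapolated: 2.2650728637 / 3 = 0.7550242879

0.755024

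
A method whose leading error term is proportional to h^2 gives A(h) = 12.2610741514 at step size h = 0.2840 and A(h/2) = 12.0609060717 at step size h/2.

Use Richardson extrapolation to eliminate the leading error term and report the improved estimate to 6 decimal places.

11.994183

With r = 2 the leading error scales as h^2, so the weight is 2^2 = 4.
4 × 12.0609060717 − 12.2610741514 = 35.9825501354
Divide by 2^2 − 1 = 3.
So the Richardson estimate is 11.9941833785.
Correction |R − A(h/2)| = 6.672e-02; gap |A(h/2) − A(h)| = 2.002e-01.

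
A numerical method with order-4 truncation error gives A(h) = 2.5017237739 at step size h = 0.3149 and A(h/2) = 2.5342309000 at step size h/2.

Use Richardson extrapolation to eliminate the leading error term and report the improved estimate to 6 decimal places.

Method order is 4; weight 2^4 = 16.
Top: 16(2.5342309000) − (2.5017237739) = 38.0459706261
Denominator 16 − 1 = 15.
So the Richardson estimate is 2.5363980417.
Gap between inputs: 3.251e-02; correction applied: +0.0021671417.

2.536398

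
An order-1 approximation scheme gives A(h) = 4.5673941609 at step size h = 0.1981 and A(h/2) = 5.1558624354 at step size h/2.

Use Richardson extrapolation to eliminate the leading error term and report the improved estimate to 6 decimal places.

5.744331

Leading term ∝ h^1; use weight 2 = 2^1.
Weighted: 10.3117248708 − 4.5673941609 = 5.7443307099
Extrapolated: 5.7443307099 / 1 = 5.7443307099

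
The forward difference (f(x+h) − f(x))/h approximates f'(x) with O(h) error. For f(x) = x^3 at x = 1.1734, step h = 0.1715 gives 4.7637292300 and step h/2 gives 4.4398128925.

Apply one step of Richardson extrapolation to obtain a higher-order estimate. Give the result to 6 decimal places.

4.115897

The method has order 1: 2^1 = 2.
2*4.4398128925 = 8.8796257850; subtract 4.7637292300 → 4.1158965550
Denominator 2 − 1 = 1.
Extrapolated: 4.1158965550 / 1 = 4.1158965550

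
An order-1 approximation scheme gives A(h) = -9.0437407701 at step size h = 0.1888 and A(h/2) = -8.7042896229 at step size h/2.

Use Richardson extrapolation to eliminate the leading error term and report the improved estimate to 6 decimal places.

Error is O(h^1); halving h shrinks it by 2^1 = 2.
2 × (-8.7042896229) = -17.4085792458; subtract (-9.0437407701) → -8.3648384757
Denominator 2 − 1 = 1.
(2 × (-8.7042896229) − (-9.0437407701))/(2 − 1) = -8.3648384757
Correction |R − A(h/2)| = 3.395e-01; gap |A(h/2) − A(h)| = 3.395e-01.

-8.364838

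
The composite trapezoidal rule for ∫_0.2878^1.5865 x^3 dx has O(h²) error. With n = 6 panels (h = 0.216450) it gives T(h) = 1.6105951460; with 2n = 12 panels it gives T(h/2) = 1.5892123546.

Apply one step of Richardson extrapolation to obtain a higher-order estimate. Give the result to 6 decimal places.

1.582085

The method has order 2: 2^2 = 4.
4 × 1.5892123546 = 6.3568494184; 6.3568494184 − 1.6105951460 = 4.7462542724
R = 4.7462542724/3 = 1.5820847575
Shift from A(h/2): −0.0071275971.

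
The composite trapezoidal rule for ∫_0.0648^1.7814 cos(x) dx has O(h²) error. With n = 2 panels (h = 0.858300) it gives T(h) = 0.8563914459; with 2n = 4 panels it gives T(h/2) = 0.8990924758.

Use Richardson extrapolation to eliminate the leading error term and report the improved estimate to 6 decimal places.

The method has order 2: 2^2 = 4.
Top: 4(0.8990924758) − (0.8563914459) = 2.7399784573
Divide by 2^2 − 1 = 3.
So the Richardson estimate is 0.9133261524.
Shift from A(h/2): +0.0142336766.

0.913326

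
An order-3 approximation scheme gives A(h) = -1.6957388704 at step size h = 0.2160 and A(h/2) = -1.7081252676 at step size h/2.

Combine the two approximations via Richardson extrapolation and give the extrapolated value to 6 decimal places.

Error is O(h^3); halving h shrinks it by 2^3 = 8.
8·(-1.7081252676) − (-1.6957388704) = -11.9692632704
Divide by 2^3 − 1 = 7.
(-11.9692632704) ÷ 7 = -1.7098947529

-1.709895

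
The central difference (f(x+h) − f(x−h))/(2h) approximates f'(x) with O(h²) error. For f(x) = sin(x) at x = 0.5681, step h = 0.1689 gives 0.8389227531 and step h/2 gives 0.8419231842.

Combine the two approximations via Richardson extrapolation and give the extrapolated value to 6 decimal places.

The method has order 2: 2^2 = 4.
Top: 4(0.8419231842) − (0.8389227531) = 2.5287699837
Extrapolated: 2.5287699837 / 3 = 0.8429233279

0.842923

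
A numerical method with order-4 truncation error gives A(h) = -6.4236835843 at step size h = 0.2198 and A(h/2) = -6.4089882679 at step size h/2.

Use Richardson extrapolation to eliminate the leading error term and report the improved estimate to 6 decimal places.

-6.408009

Error is O(h^4); halving h shrinks it by 2^4 = 16.
Numerator 16*A(h/2) − A(h) = 16*(-6.4089882679) − (-6.4236835843) = -96.1201287021
Divide by 2^4 − 1 = 15.
(-96.1201287021) ÷ 15 = -6.4080085801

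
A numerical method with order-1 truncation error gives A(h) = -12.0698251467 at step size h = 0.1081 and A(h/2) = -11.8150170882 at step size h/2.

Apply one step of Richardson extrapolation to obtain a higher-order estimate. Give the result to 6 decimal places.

Leading term ∝ h^1; use weight 2 = 2^1.
A(h/2) − A(h) = -11.8150170882 − (-12.0698251467) = 0.2548080585
Divide by 2^1 − 1 = 1: 0.2548080585/1 = 0.2548080585
R = -11.8150170882 + 0.2548080585 = -11.5602090297

-11.560209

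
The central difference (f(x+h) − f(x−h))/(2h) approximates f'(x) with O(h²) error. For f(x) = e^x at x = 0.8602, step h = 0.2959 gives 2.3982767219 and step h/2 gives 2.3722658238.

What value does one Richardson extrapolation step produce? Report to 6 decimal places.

Error is O(h^2); halving h shrinks it by 2^2 = 4.
Numerator 4·A(h/2) − A(h) = 4·2.3722658238 − 2.3982767219 = 7.0907865733
Extrapolated: 7.0907865733 / 3 = 2.3635955244

2.363596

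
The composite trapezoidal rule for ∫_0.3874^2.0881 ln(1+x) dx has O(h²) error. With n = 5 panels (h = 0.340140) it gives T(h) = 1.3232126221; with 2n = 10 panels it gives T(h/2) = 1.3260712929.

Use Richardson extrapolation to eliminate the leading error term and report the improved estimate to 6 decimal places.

1.327024

r = 2, so 2^r = 4.
A(h/2) − A(h) = 1.3260712929 − 1.3232126221 = 0.0028586708
Correction (A(h/2) − A(h))/(4 − 1) = 0.0028586708/3 = 0.0009528903
R = A(h/2) + (A(h/2) − A(h))/3 = 1.3260712929 + 0.0009528903 = 1.3270241832
Gap between inputs: 2.859e-03; correction applied: +0.0009528903.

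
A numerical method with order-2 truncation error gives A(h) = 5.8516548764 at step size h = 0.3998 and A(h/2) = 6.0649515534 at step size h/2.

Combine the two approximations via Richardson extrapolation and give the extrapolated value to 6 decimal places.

The method has order 2: 2^2 = 4.
4*6.0649515534 = 24.2598062136; subtract 5.8516548764 → 18.4081513372
(4*6.0649515534 − 5.8516548764)/(4 − 1) = 6.1360504457

6.136050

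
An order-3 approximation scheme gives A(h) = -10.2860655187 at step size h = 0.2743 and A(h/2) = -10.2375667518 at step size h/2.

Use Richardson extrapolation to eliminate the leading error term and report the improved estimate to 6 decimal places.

-10.230638

Leading term ∝ h^3; use weight 8 = 2^3.
Numerator 8·A(h/2) − A(h) = 8·(-10.2375667518) − (-10.2860655187) = -71.6144684957
Extrapolated: (-71.6144684957) / 7 = -10.2306383565
Correction |R − A(h/2)| = 6.928e-03; gap |A(h/2) − A(h)| = 4.850e-02.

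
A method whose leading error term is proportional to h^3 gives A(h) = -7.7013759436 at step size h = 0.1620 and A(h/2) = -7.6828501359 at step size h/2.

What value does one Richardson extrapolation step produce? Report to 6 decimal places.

r = 3: numerator weight 8, denominator 7.
Numerator 8×A(h/2) − A(h) = 8×(-7.6828501359) − (-7.7013759436) = -53.7614251436
Divide by 2^3 − 1 = 7.
(8×(-7.6828501359) − (-7.7013759436))/(8 − 1) = -7.6802035919

-7.680204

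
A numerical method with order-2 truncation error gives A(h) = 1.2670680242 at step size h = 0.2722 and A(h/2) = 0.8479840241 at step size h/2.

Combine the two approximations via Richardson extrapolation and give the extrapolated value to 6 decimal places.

0.708289

With r = 2 the leading error scales as h^2, so the weight is 2^2 = 4.
Numerator 4 × A(h/2) − A(h) = 4 × 0.8479840241 − 1.2670680242 = 2.1248680722
R = 2.1248680722/3 = 0.7082893574
Gap between inputs: 4.191e-01; correction applied: −0.1396946667.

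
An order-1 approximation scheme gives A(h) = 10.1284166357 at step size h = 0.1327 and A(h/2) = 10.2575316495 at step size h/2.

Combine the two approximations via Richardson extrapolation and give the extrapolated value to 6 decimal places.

Error is O(h^1); halving h shrinks it by 2^1 = 2.
Top: 2(10.2575316495) − (10.1284166357) = 10.3866466633
Denominator 2 − 1 = 1.
(2*10.2575316495 − 10.1284166357)/(2 − 1) = 10.3866466633
Correction |R − A(h/2)| = 1.291e-01; gap |A(h/2) − A(h)| = 1.291e-01.

10.386647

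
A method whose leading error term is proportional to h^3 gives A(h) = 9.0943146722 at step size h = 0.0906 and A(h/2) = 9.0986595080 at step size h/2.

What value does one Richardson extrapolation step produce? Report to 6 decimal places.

Method order is 3; weight 2^3 = 8.
Numerator 8×A(h/2) − A(h) = 8×9.0986595080 − 9.0943146722 = 63.6949613918
63.6949613918 ÷ 7 = 9.0992801988
Gap between inputs: 4.345e-03; correction applied: +0.0006206908.

9.099280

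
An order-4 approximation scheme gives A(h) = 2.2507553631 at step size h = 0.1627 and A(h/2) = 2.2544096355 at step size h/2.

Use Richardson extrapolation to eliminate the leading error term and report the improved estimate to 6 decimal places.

Order 4 gives 2^r = 16 and 2^r − 1 = 15.
16 × 2.2544096355 = 36.0705541680; 36.0705541680 − 2.2507553631 = 33.8197988049
(16 × 2.2544096355 − 2.2507553631)/(16 − 1) = 2.2546532537

2.254653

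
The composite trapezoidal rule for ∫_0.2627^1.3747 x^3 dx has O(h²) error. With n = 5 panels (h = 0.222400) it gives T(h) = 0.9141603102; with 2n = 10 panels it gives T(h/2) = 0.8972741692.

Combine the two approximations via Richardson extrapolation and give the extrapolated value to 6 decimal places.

0.891645

With r = 2 the leading error scales as h^2, so the weight is 2^2 = 4.
A(h/2) − A(h) = 0.8972741692 − 0.9141603102 = -0.0168861410
Divide by 2^2 − 1 = 3: (-0.0168861410)/3 = -0.0056287137
R = A(h/2) + (A(h/2) − A(h))/3 = 0.8972741692 − 0.0056287137 = 0.8916454555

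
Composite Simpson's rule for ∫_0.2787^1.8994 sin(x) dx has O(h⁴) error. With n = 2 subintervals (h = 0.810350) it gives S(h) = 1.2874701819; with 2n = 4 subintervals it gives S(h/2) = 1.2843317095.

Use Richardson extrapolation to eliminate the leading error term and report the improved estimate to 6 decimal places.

r = 4: numerator weight 16, denominator 15.
16*1.2843317095 = 20.5493073520; 20.5493073520 − 1.2874701819 = 19.2618371701
R = 19.2618371701/15 = 1.2841224780
Gap between inputs: 3.138e-03; correction applied: −0.0002092315.

1.284122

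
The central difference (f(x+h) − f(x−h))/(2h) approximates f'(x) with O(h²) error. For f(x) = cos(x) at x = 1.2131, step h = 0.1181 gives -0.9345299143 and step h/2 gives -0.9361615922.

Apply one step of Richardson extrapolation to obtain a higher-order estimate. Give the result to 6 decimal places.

-0.936705

With r = 2 the leading error scales as h^2, so the weight is 2^2 = 4.
2^2×A(h/2) = -3.7446463688; minus A(h) gives -2.8101164545.
R = (-2.8101164545)/3 = -0.9367054848
Shift from A(h/2): −0.0005438926.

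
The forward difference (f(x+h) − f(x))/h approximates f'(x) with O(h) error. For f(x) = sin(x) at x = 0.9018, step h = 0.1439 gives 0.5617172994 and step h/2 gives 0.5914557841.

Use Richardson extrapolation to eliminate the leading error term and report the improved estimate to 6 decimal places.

The method has order 1: 2^1 = 2.
Weighted: 1.1829115682 − 0.5617172994 = 0.6211942688
(2·0.5914557841 − 0.5617172994)/(2 − 1) = 0.6211942688
Gap between inputs: 2.974e-02; correction applied: +0.0297384847.

0.621194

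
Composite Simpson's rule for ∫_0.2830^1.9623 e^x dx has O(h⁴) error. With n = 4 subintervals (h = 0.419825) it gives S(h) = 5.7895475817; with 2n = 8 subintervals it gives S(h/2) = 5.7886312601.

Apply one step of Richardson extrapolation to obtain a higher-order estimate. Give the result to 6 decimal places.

Method order is 4; weight 2^4 = 16.
16×5.7886312601 = 92.6181001616; 92.6181001616 − 5.7895475817 = 86.8285525799
Denominator 16 − 1 = 15.
Result: 5.7885701720
Shift from A(h/2): −0.0000610881.

5.788570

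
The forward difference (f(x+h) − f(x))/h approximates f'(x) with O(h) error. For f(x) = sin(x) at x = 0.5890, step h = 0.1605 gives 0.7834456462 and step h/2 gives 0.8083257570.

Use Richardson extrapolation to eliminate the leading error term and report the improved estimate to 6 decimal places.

0.833206

With r = 1 the leading error scales as h^1, so the weight is 2^1 = 2.
Numerator 2 × A(h/2) − A(h) = 2 × 0.8083257570 − 0.7834456462 = 0.8332058678
Denominator 2 − 1 = 1.
(2 × 0.8083257570 − 0.7834456462)/(2 − 1) = 0.8332058678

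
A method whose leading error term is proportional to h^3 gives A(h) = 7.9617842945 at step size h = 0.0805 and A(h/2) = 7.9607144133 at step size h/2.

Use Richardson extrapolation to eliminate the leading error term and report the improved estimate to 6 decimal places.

Leading term ∝ h^3; use weight 8 = 2^3.
Difference of the inputs: 7.9607144133 − 7.9617842945 = -0.0010698812
Divide by 2^3 − 1 = 7: (-0.0010698812)/7 = -0.0001528402
R = 7.9607144133 − 0.0001528402 = 7.9605615731
Shift from A(h/2): −0.0001528402.

7.960562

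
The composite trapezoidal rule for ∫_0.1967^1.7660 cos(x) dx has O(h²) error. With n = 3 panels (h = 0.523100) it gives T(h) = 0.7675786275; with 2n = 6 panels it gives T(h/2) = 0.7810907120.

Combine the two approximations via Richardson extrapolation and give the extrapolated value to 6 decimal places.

Method order is 2; weight 2^2 = 4.
Numerator 4·A(h/2) − A(h) = 4·0.7810907120 − 0.7675786275 = 2.3567842205
2.3567842205 ÷ 3 = 0.7855947402
Gap between inputs: 1.351e-02; correction applied: +0.0045040282.

0.785595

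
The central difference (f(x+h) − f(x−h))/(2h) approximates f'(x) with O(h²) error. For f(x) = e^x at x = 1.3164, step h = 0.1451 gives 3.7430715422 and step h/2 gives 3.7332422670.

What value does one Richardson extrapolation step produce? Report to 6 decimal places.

Leading term ∝ h^2; use weight 4 = 2^2.
2^2·A(h/2) = 14.9329690680; minus A(h) gives 11.1898975258.
Denominator 4 − 1 = 3.
11.1898975258 ÷ 3 = 3.7299658419
Shift from A(h/2): −0.0032764251.

3.729966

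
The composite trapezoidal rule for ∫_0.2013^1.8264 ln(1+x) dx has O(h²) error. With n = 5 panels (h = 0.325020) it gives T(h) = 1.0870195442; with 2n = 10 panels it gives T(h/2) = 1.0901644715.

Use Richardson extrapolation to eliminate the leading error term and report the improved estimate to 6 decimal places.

Error is O(h^2); halving h shrinks it by 2^2 = 4.
Numerator 4 × A(h/2) − A(h) = 4 × 1.0901644715 − 1.0870195442 = 3.2736383418
Divide by 2^2 − 1 = 3.
So the Richardson estimate is 1.0912127806.
Gap between inputs: 3.145e-03; correction applied: +0.0010483091.

1.091213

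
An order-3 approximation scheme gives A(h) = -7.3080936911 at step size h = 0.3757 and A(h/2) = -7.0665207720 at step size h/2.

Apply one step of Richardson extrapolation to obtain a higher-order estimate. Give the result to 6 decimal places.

-7.032010

r = 3, so 2^r = 8.
Weighted: (-56.5321661760) − (-7.3080936911) = -49.2240724849
R = (-49.2240724849)/7 = -7.0320103550
Gap between inputs: 2.416e-01; correction applied: +0.0345104170.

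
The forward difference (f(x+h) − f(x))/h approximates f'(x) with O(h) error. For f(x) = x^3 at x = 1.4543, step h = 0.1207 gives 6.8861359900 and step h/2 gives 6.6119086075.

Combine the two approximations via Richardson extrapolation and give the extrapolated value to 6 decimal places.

r = 1, so 2^r = 2.
2*6.6119086075 = 13.2238172150; subtract 6.8861359900 → 6.3376812250
R = 6.3376812250/1 = 6.3376812250

6.337681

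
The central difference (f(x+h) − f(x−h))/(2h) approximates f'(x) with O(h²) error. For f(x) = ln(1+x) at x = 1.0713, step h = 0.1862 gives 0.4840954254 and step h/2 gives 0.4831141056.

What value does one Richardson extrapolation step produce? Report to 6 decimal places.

Order 2 gives 2^r = 4 and 2^r − 1 = 3.
2^2×A(h/2) = 1.9324564224; minus A(h) gives 1.4483609970.
Extrapolated: 1.4483609970 / 3 = 0.4827869990
Gap between inputs: 9.813e-04; correction applied: −0.0003271066.

0.482787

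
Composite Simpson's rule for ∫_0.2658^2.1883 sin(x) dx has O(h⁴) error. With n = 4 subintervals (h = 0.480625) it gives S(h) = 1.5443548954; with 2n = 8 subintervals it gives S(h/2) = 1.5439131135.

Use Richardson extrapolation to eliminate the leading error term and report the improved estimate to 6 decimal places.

1.543884

Error is O(h^4); halving h shrinks it by 2^4 = 16.
Weighted: 24.7026098160 − 1.5443548954 = 23.1582549206
Divide by 2^4 − 1 = 15.
Result: 1.5438836614
Shift from A(h/2): −0.0000294521.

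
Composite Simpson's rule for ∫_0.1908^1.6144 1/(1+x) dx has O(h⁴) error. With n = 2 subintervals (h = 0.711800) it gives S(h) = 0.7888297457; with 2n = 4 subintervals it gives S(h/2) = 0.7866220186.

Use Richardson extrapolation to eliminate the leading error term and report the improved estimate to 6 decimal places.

r = 4: numerator weight 16, denominator 15.
16 × 0.7866220186 − 0.7888297457 = 11.7971225519
11.7971225519 ÷ 15 = 0.7864748368
Shift from A(h/2): −0.0001471818.

0.786475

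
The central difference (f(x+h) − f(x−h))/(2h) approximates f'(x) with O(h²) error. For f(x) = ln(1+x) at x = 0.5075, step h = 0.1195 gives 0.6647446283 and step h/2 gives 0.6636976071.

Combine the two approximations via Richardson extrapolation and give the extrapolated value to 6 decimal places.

0.663349

The method has order 2: 2^2 = 4.
4×0.6636976071 = 2.6547904284; subtract 0.6647446283 → 1.9900458001
R = 1.9900458001/3 = 0.6633486000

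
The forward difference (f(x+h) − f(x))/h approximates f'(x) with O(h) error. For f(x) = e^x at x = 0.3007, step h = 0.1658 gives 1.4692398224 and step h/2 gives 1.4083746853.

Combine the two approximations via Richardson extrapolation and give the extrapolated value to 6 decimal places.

1.347510

Order 1 gives 2^r = 2 and 2^r − 1 = 1.
Weighted: 2.8167493706 − 1.4692398224 = 1.3475095482
R = 1.3475095482/1 = 1.3475095482
Correction |R − A(h/2)| = 6.087e-02; gap |A(h/2) − A(h)| = 6.087e-02.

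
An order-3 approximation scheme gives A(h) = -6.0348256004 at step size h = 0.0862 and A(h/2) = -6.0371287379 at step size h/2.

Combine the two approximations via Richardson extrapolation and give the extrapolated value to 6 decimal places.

-6.037458

r = 3: numerator weight 8, denominator 7.
8·(-6.0371287379) − (-6.0348256004) = -42.2622043028
(8·(-6.0371287379) − (-6.0348256004))/(8 − 1) = -6.0374577575
Correction |R − A(h/2)| = 3.290e-04; gap |A(h/2) − A(h)| = 2.303e-03.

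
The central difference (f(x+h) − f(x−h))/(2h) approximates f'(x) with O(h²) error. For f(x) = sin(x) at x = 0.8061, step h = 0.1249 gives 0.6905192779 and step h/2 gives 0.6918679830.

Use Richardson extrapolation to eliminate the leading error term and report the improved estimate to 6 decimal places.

Error is O(h^2); halving h shrinks it by 2^2 = 4.
Numerator 4·A(h/2) − A(h) = 4·0.6918679830 − 0.6905192779 = 2.0769526541
(4·0.6918679830 − 0.6905192779)/(4 − 1) = 0.6923175514

0.692318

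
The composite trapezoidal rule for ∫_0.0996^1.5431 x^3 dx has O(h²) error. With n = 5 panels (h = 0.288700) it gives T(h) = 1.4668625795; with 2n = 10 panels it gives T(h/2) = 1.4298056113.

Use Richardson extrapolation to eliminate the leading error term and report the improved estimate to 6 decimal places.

Error is O(h^2); halving h shrinks it by 2^2 = 4.
Difference of the inputs: 1.4298056113 − 1.4668625795 = -0.0370569682
Divide by 2^2 − 1 = 3: (-0.0370569682)/3 = -0.0123523227
R = 1.4298056113 − 0.0123523227 = 1.4174532886
Correction |R − A(h/2)| = 1.235e-02; gap |A(h/2) − A(h)| = 3.706e-02.

1.417453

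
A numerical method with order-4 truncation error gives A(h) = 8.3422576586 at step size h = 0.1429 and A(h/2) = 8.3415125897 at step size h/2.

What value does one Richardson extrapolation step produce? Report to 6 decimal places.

Error is O(h^4); halving h shrinks it by 2^4 = 16.
2^4 × A(h/2) = 133.4642014352; minus A(h) gives 125.1219437766.
Extrapolated: 125.1219437766 / 15 = 8.3414629184
Gap between inputs: 7.451e-04; correction applied: −0.0000496713.

8.341463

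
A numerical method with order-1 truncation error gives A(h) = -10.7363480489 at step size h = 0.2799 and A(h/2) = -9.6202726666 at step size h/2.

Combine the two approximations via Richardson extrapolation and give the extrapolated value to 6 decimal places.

Error is O(h^1); halving h shrinks it by 2^1 = 2.
2 × (-9.6202726666) = -19.2405453332; subtract (-10.7363480489) → -8.5041972843
Denominator 2 − 1 = 1.
So the Richardson estimate is -8.5041972843.
Correction |R − A(h/2)| = 1.116e+00; gap |A(h/2) − A(h)| = 1.116e+00.

-8.504197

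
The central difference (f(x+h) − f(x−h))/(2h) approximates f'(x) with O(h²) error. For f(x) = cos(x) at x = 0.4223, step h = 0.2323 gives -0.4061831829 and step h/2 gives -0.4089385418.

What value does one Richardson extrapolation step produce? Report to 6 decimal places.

Error is O(h^2); halving h shrinks it by 2^2 = 4.
Weighted: (-1.6357541672) − (-0.4061831829) = -1.2295709843
Divide by 2^2 − 1 = 3.
So the Richardson estimate is -0.4098569948.

-0.409857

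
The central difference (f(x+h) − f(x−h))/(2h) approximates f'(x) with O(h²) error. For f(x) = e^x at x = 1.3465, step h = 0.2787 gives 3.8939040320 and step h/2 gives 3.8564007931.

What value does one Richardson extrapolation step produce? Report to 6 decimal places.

3.843900

Error is O(h^2); halving h shrinks it by 2^2 = 4.
4·3.8564007931 = 15.4256031724; subtract 3.8939040320 → 11.5316991404
Denominator 4 − 1 = 3.
11.5316991404 ÷ 3 = 3.8438997135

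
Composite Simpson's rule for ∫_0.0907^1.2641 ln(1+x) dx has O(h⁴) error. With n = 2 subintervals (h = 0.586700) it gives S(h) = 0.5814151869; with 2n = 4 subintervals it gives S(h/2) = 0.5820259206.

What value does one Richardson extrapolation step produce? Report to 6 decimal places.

0.582067

Error is O(h^4); halving h shrinks it by 2^4 = 16.
Difference of the inputs: 0.5820259206 − 0.5814151869 = 0.0006107337
Divide by 2^4 − 1 = 15: 0.0006107337/15 = 0.0000407156
R = 0.5820259206 + 0.0000407156 = 0.5820666362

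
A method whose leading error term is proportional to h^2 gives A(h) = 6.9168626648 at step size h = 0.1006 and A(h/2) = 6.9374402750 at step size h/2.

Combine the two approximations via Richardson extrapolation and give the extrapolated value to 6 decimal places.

6.944299

With r = 2 the leading error scales as h^2, so the weight is 2^2 = 4.
4·6.9374402750 = 27.7497611000; subtract 6.9168626648 → 20.8328984352
Denominator 4 − 1 = 3.
Result: 6.9442994784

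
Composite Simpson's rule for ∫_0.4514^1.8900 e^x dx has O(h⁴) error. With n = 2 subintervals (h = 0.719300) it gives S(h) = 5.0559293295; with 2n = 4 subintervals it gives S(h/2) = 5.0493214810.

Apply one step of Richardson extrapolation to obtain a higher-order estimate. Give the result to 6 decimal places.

Order 4 gives 2^r = 16 and 2^r − 1 = 15.
A(h/2) − A(h) = 5.0493214810 − 5.0559293295 = -0.0066078485
Divide by 2^4 − 1 = 15: (-0.0066078485)/15 = -0.0004405232
R = 5.0493214810 − 0.0004405232 = 5.0488809578
Gap between inputs: 6.608e-03; correction applied: −0.0004405232.

5.048881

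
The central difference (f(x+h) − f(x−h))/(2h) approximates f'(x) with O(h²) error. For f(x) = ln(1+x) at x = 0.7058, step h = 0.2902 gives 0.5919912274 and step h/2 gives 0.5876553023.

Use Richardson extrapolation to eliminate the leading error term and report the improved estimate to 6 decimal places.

r = 2, so 2^r = 4.
4×0.5876553023 = 2.3506212092; 2.3506212092 − 0.5919912274 = 1.7586299818
Divide by 2^2 − 1 = 3.
1.7586299818 ÷ 3 = 0.5862099939
Shift from A(h/2): −0.0014453084.

0.586210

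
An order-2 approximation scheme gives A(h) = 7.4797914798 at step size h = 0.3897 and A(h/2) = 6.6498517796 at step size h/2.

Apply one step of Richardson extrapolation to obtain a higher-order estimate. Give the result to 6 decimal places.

6.373205

The method has order 2: 2^2 = 4.
2^2·A(h/2) = 26.5994071184; minus A(h) gives 19.1196156386.
(4·6.6498517796 − 7.4797914798)/(4 − 1) = 6.3732052129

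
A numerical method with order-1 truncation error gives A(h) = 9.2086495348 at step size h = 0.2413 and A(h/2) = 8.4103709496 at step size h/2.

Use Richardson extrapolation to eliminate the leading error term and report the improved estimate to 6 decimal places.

7.612092

Method order is 1; weight 2^1 = 2.
Top: 2(8.4103709496) − (9.2086495348) = 7.6120923644
Denominator 2 − 1 = 1.
R = 7.6120923644/1 = 7.6120923644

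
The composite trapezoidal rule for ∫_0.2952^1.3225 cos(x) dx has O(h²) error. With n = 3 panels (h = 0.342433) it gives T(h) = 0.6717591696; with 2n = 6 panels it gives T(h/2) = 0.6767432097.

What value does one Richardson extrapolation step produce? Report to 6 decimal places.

0.678405

With r = 2 the leading error scales as h^2, so the weight is 2^2 = 4.
4 × 0.6767432097 = 2.7069728388; subtract 0.6717591696 → 2.0352136692
(4 × 0.6767432097 − 0.6717591696)/(4 − 1) = 0.6784045564
Gap between inputs: 4.984e-03; correction applied: +0.0016613467.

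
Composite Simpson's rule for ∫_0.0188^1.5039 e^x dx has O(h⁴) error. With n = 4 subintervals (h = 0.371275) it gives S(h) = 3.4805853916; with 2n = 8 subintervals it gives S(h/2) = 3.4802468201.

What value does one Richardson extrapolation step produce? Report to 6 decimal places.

3.480224

r = 4, so 2^r = 16.
Numerator 16*A(h/2) − A(h) = 16*3.4802468201 − 3.4805853916 = 52.2033637300
Extrapolated: 52.2033637300 / 15 = 3.4802242487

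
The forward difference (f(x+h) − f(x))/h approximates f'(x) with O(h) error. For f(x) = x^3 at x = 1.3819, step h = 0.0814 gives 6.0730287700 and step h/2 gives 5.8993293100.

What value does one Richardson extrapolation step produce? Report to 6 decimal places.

r = 1, so 2^r = 2.
2^1 × A(h/2) = 11.7986586200; minus A(h) gives 5.7256298500.
Divide by 2^1 − 1 = 1.
R = 5.7256298500/1 = 5.7256298500

5.725630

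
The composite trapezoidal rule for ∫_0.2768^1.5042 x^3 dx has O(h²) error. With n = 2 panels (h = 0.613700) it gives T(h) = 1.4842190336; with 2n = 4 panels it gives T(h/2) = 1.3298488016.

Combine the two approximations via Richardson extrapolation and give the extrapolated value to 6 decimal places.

The method has order 2: 2^2 = 4.
Numerator 4·A(h/2) − A(h) = 4·1.3298488016 − 1.4842190336 = 3.8351761728
Divide by 2^2 − 1 = 3.
Extrapolated: 3.8351761728 / 3 = 1.2783920576
Gap between inputs: 1.544e-01; correction applied: −0.0514567440.

1.278392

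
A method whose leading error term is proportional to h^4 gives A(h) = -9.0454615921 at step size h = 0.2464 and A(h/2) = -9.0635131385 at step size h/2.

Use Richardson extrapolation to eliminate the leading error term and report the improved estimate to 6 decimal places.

Method order is 4; weight 2^4 = 16.
A(h/2) − A(h) = -9.0635131385 − (-9.0454615921) = -0.0180515464
Divide by 2^4 − 1 = 15: (-0.0180515464)/15 = -0.0012034364
R = -9.0635131385 − 0.0012034364 = -9.0647165749
Shift from A(h/2): −0.0012034364.

-9.064717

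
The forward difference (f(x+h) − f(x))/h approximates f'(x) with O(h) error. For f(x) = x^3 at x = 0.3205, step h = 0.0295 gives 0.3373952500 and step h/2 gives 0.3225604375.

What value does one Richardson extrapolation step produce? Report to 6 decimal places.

The method has order 1: 2^1 = 2.
A(h/2) − A(h) = 0.3225604375 − 0.3373952500 = -0.0148348125
Divide by 2^1 − 1 = 1: (-0.0148348125)/1 = -0.0148348125
R = 0.3225604375 − 0.0148348125 = 0.3077256250

0.307726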